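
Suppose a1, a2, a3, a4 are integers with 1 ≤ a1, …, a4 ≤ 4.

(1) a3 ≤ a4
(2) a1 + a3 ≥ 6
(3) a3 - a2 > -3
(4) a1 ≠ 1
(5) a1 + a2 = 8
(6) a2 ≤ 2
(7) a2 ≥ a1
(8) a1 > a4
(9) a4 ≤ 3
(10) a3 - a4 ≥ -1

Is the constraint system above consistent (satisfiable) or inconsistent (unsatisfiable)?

Unsatisfiable

From constraints 6 and 7: a1 ≤ a2 ≤ 2. From constraints 1 and 9: a3 ≤ a4 ≤ 3. Hence a1 + a3 ≤ 5. But constraint 2 requires a1 + a3 ≥ 6, and 6 > 5. Contradiction.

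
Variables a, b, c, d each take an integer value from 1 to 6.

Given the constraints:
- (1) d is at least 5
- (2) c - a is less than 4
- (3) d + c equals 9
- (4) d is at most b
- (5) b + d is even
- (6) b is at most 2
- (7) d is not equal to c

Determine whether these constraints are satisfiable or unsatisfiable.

From constraints 1 and 4: b ≥ d and d ≥ 5, so b ≥ 5. From constraint 6: b ≤ 2. But 2 < 5, so no value of b works.

Unsatisfiable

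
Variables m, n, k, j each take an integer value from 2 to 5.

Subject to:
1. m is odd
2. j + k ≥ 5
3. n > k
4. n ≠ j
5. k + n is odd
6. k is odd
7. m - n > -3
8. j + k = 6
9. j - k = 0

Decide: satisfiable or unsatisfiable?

Satisfiable

Take m = 3, n = 4, k = 3, j = 3. Then constraint 2: j + k = 6; constraint 7: m - n = -1; constraint 8: j + k = 6, and every other listed constraint is also met.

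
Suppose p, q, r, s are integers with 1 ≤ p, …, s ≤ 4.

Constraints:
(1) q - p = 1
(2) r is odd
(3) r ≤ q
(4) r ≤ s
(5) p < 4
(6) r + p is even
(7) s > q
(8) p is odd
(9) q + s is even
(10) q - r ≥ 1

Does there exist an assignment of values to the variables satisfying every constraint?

Satisfiable

The assignment p = 1, q = 2, r = 1, s = 4 works:
  constraint 1 holds since q - p = 1.
  constraint 10 holds since q - r = 1.
The rest check out directly.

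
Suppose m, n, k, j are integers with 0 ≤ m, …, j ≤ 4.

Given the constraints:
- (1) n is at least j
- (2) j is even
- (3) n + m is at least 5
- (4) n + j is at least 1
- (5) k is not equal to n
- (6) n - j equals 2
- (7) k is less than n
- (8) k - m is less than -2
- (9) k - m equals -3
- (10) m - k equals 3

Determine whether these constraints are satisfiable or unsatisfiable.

Satisfiable

Try m = 3, n = 2, k = 0, j = 0.
Check constraint 3: n + m = 5; constraint 4: n + j = 2. The remaining constraints are straightforward to verify.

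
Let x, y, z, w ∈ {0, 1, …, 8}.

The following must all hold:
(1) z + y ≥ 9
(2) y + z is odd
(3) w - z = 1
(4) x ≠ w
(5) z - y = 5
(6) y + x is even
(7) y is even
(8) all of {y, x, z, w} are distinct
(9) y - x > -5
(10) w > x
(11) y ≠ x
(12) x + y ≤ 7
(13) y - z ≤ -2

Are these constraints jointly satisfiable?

Satisfiable

Setting (x, y, z, w) = (4, 2, 7, 8) satisfies everything: constraint 1: z + y = 9; constraint 3: w - z = 1, and the others follow.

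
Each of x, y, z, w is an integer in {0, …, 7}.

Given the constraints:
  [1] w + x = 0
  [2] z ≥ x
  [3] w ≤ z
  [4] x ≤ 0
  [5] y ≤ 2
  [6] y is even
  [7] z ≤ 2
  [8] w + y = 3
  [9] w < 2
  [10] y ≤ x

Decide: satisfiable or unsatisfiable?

Unsatisfiable

From constraints 3 and 7: w ≤ z ≤ 2. From constraints 4 and 10: y ≤ x ≤ 0. Hence w + y ≤ 2. But constraint 8 requires w + y = 3, and 3 > 2. Contradiction.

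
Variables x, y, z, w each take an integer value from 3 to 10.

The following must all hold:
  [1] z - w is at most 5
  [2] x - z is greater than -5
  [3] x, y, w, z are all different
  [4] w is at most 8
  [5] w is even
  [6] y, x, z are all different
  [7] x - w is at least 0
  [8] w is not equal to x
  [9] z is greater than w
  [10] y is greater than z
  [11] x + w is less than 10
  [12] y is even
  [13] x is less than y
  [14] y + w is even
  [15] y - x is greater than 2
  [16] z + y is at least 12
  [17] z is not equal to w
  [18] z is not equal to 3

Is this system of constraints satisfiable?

Setting (x, y, z, w) = (5, 8, 7, 4) satisfies everything: constraint 1: z - w = 3; constraint 2: x - z = -2, and the others follow.

Satisfiable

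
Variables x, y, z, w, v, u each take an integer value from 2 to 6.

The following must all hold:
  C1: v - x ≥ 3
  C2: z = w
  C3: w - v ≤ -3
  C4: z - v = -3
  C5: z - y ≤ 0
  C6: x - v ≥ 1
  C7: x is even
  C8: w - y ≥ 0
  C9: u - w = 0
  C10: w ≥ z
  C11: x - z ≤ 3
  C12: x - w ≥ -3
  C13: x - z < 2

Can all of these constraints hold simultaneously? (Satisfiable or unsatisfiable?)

Unsatisfiable

Constraints 3, 5, 6, 8, and 11 give x − v ≥ 1, v − w ≥ 3, w − y ≥ 0, y − z ≥ 0, z − x ≥ -3.
Adding all 5 inequalities: the left sides telescope to 0, and the right sides sum to 1 + 3 + 0 + 0 + (-3) = 1. So 0 ≥ 1, which is false.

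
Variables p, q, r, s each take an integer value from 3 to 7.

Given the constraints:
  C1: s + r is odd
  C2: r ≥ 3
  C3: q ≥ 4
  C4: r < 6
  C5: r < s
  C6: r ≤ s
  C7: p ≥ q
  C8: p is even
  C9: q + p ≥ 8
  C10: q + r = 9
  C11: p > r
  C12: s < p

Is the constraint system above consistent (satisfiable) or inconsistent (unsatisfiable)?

Satisfiable

Try p = 6, q = 5, r = 4, s = 5.
Check constraint 9: q + p = 11; constraint 10: q + r = 9. The remaining constraints are straightforward to verify.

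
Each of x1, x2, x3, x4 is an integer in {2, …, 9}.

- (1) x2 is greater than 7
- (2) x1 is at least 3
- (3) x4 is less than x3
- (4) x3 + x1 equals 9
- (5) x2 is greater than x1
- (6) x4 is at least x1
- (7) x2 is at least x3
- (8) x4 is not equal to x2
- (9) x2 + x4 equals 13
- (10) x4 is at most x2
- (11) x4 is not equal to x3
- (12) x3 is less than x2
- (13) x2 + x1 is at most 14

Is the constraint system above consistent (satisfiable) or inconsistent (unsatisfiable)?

Satisfiable

The assignment x1 = 3, x2 = 9, x3 = 6, x4 = 4 works:
  constraint 4 holds since x3 + x1 = 9.
  constraint 9 holds since x2 + x4 = 13.
The rest check out directly.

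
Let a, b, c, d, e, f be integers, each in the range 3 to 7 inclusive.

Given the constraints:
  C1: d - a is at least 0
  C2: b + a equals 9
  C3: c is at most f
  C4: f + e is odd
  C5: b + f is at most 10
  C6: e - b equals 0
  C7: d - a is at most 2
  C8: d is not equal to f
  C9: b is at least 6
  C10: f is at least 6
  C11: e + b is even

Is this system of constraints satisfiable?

Unsatisfiable

From constraint 9: b ≥ 6. From constraint 10: f ≥ 6. Hence b + f ≥ 12. But constraint 5 requires b + f ≤ 10, and 10 < 12. Contradiction.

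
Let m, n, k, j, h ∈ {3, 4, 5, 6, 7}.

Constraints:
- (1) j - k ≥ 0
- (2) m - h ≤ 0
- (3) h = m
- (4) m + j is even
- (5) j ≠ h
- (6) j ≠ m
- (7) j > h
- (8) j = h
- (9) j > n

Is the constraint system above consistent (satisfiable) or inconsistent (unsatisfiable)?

Unsatisfiable

From constraints 3 and 8, j = h = m, so j = m. But constraint 6 says j ≠ m. Contradiction.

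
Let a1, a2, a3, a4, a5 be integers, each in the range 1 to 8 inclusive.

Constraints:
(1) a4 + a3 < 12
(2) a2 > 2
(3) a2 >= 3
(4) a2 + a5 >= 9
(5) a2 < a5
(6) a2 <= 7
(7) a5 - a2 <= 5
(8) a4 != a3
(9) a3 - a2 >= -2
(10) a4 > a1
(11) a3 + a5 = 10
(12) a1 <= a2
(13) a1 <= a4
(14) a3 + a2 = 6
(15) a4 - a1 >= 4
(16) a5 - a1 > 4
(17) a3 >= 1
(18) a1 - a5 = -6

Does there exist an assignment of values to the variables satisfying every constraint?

Satisfiable

Setting (a1, a2, a3, a4, a5) = (2, 4, 2, 8, 8) satisfies everything: constraint 1: a4 + a3 = 10; constraint 4: a2 + a5 = 12; constraint 7: a5 - a2 = 4, and the others follow.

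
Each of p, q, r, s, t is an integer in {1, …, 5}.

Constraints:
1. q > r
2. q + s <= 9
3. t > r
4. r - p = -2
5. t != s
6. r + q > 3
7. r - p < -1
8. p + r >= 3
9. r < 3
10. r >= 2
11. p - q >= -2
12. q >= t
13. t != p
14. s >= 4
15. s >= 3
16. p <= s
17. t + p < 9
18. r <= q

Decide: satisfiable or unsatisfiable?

Satisfiable

The assignment p = 4, q = 4, r = 2, s = 5, t = 3 works:
  constraint 2 holds since q + s = 9.
  constraint 4 holds since r - p = -2.
  constraint 6 holds since r + q = 6.
The rest check out directly.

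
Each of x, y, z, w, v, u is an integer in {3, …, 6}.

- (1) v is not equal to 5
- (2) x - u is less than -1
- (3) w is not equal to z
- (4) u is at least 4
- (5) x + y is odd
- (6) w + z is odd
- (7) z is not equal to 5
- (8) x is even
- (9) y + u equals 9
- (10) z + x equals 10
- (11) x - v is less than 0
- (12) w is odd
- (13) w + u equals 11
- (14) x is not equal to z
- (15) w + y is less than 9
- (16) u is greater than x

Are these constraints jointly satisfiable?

The assignment x = 4, y = 3, z = 6, w = 5, v = 6, u = 6 works:
  constraint 2 holds since x - u = -2.
  constraint 9 holds since y + u = 9.
The rest check out directly.

Satisfiable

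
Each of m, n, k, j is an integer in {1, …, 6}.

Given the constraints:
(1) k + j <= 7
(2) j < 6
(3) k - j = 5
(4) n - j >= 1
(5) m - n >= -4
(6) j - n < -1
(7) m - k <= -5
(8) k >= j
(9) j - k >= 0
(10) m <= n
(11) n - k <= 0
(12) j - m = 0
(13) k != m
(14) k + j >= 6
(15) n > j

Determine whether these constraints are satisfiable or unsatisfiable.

Unsatisfiable

Constraints 4, 5, 7, and 9 give m − n ≥ -4, n − j ≥ 1, j − k ≥ 0, k − m ≥ 5.
Adding all 4 inequalities: the left sides telescope to 0, and the right sides sum to (-4) + 1 + 0 + 5 = 2. So 0 ≥ 2, which is false.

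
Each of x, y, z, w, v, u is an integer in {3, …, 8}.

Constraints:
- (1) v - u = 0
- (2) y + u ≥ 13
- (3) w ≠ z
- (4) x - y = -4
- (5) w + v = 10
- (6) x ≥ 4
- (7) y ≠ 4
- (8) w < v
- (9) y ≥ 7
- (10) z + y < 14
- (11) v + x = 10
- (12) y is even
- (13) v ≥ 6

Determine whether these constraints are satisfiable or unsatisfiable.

Setting (x, y, z, w, v, u) = (4, 8, 5, 4, 6, 6) satisfies everything: constraint 1: v - u = 0; constraint 2: y + u = 14; constraint 4: x - y = -4, and the others follow.

Satisfiable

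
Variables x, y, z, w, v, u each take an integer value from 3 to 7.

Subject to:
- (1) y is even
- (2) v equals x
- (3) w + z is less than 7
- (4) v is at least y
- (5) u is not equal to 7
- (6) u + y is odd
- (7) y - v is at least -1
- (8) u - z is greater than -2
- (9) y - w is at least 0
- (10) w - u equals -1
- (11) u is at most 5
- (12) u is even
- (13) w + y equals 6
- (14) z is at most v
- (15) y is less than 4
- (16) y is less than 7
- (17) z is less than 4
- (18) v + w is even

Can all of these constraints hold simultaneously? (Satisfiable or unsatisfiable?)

Constraint 12 makes u even and constraint 1 makes y even, so u + y must be even. Constraint 6 says u + y is odd — contradiction.

Unsatisfiable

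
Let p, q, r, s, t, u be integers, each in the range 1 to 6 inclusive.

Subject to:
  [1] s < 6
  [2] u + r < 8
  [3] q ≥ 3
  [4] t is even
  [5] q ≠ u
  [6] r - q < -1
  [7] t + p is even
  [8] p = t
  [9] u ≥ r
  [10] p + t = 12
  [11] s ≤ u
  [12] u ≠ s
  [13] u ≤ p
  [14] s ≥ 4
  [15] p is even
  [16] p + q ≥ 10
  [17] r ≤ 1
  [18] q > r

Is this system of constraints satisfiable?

Satisfiable

The assignment p = 6, q = 4, r = 1, s = 4, t = 6, u = 6 works:
  constraint 2 holds since u + r = 7.
  constraint 6 holds since r - q = -3.
  constraint 10 holds since p + t = 12.
The rest check out directly.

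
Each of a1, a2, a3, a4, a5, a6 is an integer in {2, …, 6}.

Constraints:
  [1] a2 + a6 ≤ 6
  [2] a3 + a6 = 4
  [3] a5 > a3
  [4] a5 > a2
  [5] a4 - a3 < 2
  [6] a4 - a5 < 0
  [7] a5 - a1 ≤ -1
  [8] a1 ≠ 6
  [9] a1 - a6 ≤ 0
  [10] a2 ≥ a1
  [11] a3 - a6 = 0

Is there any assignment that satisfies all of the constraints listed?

Unsatisfiable

Constraints 4, 7, and 10 give a5 < a1, a1 ≤ a2, a2 < a5. Chaining: a5 < a1 ≤ a2 < a5, which forces a5 < a5 — impossible.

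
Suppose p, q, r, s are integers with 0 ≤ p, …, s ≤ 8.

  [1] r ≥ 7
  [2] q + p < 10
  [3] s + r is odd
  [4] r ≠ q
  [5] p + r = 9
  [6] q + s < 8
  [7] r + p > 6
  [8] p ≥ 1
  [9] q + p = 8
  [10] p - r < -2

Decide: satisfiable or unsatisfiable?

Try p = 2, q = 6, r = 7, s = 0.
Check constraint 2: q + p = 8; constraint 5: p + r = 9. The remaining constraints are straightforward to verify.

Satisfiable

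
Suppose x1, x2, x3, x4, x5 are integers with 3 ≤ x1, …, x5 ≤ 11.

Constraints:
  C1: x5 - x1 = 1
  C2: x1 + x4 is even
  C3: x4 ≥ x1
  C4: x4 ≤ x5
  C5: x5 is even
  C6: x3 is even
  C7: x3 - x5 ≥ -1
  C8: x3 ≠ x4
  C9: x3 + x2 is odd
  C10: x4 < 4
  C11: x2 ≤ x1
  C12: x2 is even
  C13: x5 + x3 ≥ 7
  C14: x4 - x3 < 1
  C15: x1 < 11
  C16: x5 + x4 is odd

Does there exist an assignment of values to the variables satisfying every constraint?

Unsatisfiable

Constraint 6 makes x3 even and constraint 12 makes x2 even, so x3 + x2 must be even. Constraint 9 says x3 + x2 is odd — contradiction.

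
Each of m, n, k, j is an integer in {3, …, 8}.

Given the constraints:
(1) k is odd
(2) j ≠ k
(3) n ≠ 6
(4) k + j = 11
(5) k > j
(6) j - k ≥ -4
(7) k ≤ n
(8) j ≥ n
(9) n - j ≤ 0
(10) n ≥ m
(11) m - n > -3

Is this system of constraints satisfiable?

Constraints 5, 7, and 8 give j < k, k ≤ n, n ≤ j. Chaining: j < k ≤ n ≤ j, which forces j < j — impossible.

Unsatisfiable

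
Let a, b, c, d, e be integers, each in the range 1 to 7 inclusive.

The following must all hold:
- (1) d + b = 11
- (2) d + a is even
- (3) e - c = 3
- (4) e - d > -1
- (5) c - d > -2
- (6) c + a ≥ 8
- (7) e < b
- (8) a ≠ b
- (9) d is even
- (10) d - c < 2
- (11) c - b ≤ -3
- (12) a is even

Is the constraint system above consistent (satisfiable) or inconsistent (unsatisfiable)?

Satisfiable

The assignment a = 6, b = 7, c = 3, d = 4, e = 6 works:
  constraint 1 holds since d + b = 11.
  constraint 3 holds since e - c = 3.
The rest check out directly.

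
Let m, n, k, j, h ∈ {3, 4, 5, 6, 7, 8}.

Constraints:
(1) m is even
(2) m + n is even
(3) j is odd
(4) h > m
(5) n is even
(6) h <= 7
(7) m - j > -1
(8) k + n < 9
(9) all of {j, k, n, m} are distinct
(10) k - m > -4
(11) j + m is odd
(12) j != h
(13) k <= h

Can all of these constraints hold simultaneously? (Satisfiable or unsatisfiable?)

Take m = 6, n = 4, k = 3, j = 5, h = 7. Then constraint 7: m - j = 1; constraint 8: k + n = 7, and every other listed constraint is also met.

Satisfiable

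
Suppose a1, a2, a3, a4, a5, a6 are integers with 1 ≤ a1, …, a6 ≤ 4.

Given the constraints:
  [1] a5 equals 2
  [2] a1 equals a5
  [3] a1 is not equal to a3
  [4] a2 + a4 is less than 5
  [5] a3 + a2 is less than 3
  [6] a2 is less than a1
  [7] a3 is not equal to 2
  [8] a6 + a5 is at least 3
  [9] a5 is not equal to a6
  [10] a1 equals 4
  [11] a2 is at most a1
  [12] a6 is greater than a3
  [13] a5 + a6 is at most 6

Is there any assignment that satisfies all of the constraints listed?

Unsatisfiable

Constraint 10 fixes a1 = 4 and constraint 1 fixes a5 = 2, but constraint 2 requires a1 = a5. Since 4 ≠ 2, contradiction.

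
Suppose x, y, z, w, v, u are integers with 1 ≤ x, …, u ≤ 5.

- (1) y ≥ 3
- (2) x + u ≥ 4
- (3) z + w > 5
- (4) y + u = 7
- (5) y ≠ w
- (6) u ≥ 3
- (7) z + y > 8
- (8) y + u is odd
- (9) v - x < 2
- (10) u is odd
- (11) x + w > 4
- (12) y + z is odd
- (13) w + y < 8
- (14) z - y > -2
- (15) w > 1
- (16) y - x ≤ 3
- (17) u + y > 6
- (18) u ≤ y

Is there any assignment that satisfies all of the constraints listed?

Satisfiable

Try x = 2, y = 4, z = 5, w = 3, v = 1, u = 3.
Check constraint 2: x + u = 5; constraint 3: z + w = 8. The remaining constraints are straightforward to verify.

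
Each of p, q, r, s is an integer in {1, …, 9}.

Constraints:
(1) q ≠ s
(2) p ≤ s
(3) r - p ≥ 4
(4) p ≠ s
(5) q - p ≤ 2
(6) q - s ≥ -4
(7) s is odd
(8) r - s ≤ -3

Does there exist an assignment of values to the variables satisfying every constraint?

Constraints 3, 5, 6, and 8 give p − q ≥ -2, q − s ≥ -4, s − r ≥ 3, r − p ≥ 4.
Adding all 4 inequalities: the left sides telescope to 0, and the right sides sum to (-2) + (-4) + 3 + 4 = 1. So 0 ≥ 1, which is false.

Unsatisfiable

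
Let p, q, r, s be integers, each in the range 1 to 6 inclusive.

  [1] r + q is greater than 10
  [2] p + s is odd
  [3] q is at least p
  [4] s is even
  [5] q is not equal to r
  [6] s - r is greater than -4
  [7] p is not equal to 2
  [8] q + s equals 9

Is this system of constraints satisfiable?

Satisfiable

Try p = 3, q = 5, r = 6, s = 4.
Check constraint 1: r + q = 11; constraint 6: s - r = -2; constraint 8: q + s = 9. The remaining constraints are straightforward to verify.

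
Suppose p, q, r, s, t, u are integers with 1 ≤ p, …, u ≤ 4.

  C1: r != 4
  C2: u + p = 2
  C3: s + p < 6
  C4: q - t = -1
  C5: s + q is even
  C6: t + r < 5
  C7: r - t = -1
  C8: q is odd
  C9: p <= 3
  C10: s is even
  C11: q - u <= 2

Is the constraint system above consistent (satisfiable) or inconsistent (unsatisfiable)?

Unsatisfiable

Constraint 10 makes s even and constraint 8 makes q odd, so s + q must be odd. Constraint 5 says s + q is even — contradiction.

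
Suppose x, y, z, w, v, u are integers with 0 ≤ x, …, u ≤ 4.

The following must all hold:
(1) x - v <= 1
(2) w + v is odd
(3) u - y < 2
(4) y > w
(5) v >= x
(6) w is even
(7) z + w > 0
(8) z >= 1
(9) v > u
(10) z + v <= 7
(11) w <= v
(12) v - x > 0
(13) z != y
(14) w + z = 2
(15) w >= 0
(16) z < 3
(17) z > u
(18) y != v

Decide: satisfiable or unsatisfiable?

Setting (x, y, z, w, v, u) = (2, 1, 2, 0, 3, 0) satisfies everything: constraint 1: x - v = -1; constraint 3: u - y = -1, and the others follow.

Satisfiable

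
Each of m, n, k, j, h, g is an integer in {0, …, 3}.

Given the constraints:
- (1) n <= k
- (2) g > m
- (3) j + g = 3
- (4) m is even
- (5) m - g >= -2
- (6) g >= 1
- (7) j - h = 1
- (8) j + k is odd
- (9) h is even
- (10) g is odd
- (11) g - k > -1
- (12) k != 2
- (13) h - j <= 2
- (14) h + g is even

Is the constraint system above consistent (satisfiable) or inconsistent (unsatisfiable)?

Unsatisfiable

Constraint 9 makes h even and constraint 10 makes g odd, so h + g must be odd. Constraint 14 says h + g is even — contradiction.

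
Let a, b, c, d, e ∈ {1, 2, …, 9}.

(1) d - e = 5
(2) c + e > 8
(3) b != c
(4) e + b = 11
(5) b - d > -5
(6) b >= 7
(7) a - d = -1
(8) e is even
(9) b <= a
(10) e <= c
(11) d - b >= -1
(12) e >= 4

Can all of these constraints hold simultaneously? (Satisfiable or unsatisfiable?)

Try a = 8, b = 7, c = 6, d = 9, e = 4.
Check constraint 1: d - e = 5; constraint 2: c + e = 10; constraint 4: e + b = 11. The remaining constraints are straightforward to verify.

Satisfiable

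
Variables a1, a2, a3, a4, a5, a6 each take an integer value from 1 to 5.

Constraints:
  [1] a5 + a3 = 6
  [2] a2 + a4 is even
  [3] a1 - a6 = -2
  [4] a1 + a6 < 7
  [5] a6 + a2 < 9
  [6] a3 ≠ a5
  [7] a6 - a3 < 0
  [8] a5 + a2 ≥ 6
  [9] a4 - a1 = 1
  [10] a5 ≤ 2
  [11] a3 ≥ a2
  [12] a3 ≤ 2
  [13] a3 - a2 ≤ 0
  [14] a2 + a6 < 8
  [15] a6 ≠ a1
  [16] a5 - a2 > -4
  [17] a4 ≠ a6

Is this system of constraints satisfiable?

Unsatisfiable

From constraint 10: a5 ≤ 2. From constraints 11 and 12: a2 ≤ a3 ≤ 2. Hence a5 + a2 ≤ 4. But constraint 8 requires a5 + a2 ≥ 6, and 6 > 4. Contradiction.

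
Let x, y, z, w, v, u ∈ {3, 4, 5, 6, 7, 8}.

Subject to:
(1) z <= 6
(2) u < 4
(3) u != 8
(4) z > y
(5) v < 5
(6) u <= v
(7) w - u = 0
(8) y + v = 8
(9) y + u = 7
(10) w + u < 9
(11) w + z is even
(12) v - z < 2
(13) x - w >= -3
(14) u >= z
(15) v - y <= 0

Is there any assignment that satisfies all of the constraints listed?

Unsatisfiable

Constraints 4, 6, 14, and 15 give y < z, z ≤ u, u ≤ v, v ≤ y. Chaining: y < z ≤ u ≤ v ≤ y, which forces y < y — impossible.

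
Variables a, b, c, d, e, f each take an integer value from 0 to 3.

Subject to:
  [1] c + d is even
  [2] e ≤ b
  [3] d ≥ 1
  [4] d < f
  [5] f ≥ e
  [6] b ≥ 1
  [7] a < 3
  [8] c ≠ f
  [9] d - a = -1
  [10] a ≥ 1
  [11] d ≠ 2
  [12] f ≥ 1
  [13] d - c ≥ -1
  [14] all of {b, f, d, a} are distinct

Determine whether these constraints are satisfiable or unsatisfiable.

Constraints 3, 6, 10, and 12 confine each of b, f, d, a to the 3 values {1, …, 3} (the domain already gives each ≤ 3).
Constraint 14 requires all 4 of them to be distinct, but only 3 values are available — impossible by the pigeonhole principle.

Unsatisfiable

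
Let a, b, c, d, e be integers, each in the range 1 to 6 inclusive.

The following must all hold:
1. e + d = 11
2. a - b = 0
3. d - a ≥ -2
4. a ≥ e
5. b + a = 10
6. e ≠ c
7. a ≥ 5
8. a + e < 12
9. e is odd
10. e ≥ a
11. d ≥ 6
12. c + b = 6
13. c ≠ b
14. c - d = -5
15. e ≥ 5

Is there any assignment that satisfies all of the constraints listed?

Take a = 5, b = 5, c = 1, d = 6, e = 5. Then constraint 1: e + d = 11; constraint 2: a - b = 0, and every other listed constraint is also met.

Satisfiable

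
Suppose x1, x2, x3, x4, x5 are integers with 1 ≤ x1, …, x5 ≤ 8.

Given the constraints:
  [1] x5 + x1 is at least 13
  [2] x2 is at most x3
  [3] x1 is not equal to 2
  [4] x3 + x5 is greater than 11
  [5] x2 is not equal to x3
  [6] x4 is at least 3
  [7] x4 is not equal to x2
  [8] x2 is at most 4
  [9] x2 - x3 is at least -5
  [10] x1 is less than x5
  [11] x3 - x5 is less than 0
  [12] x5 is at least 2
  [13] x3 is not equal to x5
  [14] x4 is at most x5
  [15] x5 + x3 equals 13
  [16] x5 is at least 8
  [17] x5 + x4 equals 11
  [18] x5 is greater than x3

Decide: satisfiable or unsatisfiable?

Satisfiable

Try x1 = 6, x2 = 1, x3 = 5, x4 = 3, x5 = 8.
Check constraint 1: x5 + x1 = 14; constraint 4: x3 + x5 = 13. The remaining constraints are straightforward to verify.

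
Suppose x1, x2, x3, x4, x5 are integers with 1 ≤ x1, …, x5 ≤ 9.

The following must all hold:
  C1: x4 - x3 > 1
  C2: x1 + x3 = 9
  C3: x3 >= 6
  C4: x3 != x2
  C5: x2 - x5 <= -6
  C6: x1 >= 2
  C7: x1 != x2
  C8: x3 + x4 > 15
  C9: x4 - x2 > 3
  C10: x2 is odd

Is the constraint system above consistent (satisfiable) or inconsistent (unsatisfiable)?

Try x1 = 2, x2 = 3, x3 = 7, x4 = 9, x5 = 9.
Check constraint 1: x4 - x3 = 2; constraint 2: x1 + x3 = 9; constraint 5: x2 - x5 = -6. The remaining constraints are straightforward to verify.

Satisfiable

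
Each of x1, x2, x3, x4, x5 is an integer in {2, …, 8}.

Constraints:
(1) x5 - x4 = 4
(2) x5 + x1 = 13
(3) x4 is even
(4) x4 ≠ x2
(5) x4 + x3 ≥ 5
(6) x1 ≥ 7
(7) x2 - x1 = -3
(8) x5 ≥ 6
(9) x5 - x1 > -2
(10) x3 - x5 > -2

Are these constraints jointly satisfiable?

One satisfying assignment is x1 = 7, x2 = 4, x3 = 5, x4 = 2, x5 = 6.
For the less obvious constraints — constraint 1: x5 - x4 = 4; constraint 2: x5 + x1 = 13; constraint 5: x4 + x3 = 7 — and the others hold by inspection.

Satisfiable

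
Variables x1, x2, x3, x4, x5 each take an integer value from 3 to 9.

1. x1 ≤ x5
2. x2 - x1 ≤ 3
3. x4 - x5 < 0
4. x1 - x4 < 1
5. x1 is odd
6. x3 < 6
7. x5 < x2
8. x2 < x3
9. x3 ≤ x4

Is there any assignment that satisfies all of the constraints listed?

Constraints 3, 7, 8, and 9 give x3 ≤ x4, x4 < x5, x5 < x2, x2 < x3. Chaining: x3 ≤ x4 < x5 < x2 < x3, which forces x3 < x3 — impossible.

Unsatisfiable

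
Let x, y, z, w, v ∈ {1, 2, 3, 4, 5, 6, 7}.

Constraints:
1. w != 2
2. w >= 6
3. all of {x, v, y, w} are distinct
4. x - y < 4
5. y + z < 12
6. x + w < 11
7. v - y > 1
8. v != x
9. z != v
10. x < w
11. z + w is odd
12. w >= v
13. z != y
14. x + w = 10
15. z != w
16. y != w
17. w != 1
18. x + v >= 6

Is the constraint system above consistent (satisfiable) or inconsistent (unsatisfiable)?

One satisfying assignment is x = 4, y = 2, z = 7, w = 6, v = 5.
For the less obvious constraints — constraint 4: x - y = 2; constraint 5: y + z = 9; constraint 6: x + w = 10 — and the others hold by inspection.

Satisfiable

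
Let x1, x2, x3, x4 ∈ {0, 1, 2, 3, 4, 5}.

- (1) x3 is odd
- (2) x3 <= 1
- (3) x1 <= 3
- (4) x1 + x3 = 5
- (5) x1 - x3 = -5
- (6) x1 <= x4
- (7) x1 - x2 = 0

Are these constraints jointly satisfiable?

Unsatisfiable

From constraint 3: x1 ≤ 3. From constraint 2: x3 ≤ 1. Hence x1 + x3 ≤ 4. But constraint 4 requires x1 + x3 = 5, and 5 > 4. Contradiction.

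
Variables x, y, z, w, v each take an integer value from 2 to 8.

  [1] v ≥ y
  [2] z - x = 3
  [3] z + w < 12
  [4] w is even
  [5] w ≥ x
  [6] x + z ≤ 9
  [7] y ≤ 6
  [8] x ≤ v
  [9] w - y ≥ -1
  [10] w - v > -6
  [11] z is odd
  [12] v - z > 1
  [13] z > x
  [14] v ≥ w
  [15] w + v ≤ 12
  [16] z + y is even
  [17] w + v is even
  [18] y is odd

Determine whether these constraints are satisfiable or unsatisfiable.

Satisfiable

Take x = 2, y = 3, z = 5, w = 4, v = 8. Then constraint 2: z - x = 3; constraint 3: z + w = 9, and every other listed constraint is also met.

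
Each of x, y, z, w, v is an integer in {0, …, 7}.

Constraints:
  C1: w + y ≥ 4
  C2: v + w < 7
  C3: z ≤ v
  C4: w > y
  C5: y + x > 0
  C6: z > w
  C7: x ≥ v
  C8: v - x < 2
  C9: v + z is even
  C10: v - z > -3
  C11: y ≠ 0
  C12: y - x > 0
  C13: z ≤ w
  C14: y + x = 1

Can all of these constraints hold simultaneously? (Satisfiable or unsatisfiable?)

Constraints 3, 4, 6, 7, and 12 give z ≤ v, v ≤ x, x < y, y < w, w < z. Chaining: z ≤ v ≤ x < y < w < z, which forces z < z — impossible.

Unsatisfiable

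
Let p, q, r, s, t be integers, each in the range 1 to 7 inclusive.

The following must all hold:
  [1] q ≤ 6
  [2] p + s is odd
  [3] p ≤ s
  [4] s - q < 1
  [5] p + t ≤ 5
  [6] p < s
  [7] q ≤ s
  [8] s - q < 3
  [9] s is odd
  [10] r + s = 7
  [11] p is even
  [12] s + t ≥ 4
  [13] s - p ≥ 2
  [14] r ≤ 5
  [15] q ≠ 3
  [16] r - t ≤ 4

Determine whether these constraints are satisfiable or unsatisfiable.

Setting (p, q, r, s, t) = (2, 5, 2, 5, 1) satisfies everything: constraint 4: s - q = 0; constraint 5: p + t = 3; constraint 8: s - q = 0, and the others follow.

Satisfiable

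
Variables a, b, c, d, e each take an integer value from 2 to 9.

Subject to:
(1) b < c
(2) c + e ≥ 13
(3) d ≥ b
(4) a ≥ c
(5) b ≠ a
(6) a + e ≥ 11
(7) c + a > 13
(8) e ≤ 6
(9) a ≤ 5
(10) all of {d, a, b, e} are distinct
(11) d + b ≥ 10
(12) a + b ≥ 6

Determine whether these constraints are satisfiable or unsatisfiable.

Unsatisfiable

From constraints 4 and 9: c ≤ a ≤ 5. From constraint 8: e ≤ 6. Hence c + e ≤ 11. But constraint 2 requires c + e ≥ 13, and 13 > 11. Contradiction.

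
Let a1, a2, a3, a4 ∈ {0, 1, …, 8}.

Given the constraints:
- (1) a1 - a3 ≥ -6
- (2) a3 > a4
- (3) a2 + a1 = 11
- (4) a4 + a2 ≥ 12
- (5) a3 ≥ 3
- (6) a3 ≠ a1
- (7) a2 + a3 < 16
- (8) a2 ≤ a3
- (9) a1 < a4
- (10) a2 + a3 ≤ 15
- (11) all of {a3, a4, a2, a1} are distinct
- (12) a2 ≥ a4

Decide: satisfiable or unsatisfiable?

One satisfying assignment is a1 = 4, a2 = 7, a3 = 8, a4 = 6.
For the less obvious constraints — constraint 1: a1 - a3 = -4; constraint 3: a2 + a1 = 11; constraint 4: a4 + a2 = 13 — and the others hold by inspection.

Satisfiable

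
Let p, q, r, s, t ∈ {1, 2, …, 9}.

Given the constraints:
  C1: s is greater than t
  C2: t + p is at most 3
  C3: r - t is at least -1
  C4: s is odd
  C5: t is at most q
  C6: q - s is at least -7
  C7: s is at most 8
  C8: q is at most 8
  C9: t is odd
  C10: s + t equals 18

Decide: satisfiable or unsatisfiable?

From constraint 7: s ≤ 8. From constraints 5 and 8: t ≤ q ≤ 8. Hence s + t ≤ 16. But constraint 10 requires s + t = 18, and 18 > 16. Contradiction.

Unsatisfiable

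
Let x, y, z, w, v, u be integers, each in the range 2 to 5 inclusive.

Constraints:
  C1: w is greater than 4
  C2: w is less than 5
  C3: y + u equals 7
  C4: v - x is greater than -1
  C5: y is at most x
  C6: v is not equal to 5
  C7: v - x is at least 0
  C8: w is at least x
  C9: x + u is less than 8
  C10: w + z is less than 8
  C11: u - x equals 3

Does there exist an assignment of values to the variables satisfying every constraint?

Unsatisfiable

From constraint 1: w ≥ 5. From constraint 2: w ≤ 4. But 4 < 5, so no value of w works.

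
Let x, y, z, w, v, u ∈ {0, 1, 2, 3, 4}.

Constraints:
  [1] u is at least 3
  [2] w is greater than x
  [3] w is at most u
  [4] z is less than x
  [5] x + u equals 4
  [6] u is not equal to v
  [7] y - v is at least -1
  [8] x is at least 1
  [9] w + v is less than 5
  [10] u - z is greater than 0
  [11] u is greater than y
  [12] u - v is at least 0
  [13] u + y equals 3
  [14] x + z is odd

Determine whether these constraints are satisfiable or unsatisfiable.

Setting (x, y, z, w, v, u) = (1, 0, 0, 3, 1, 3) satisfies everything: constraint 5: x + u = 4; constraint 7: y - v = -1, and the others follow.

Satisfiable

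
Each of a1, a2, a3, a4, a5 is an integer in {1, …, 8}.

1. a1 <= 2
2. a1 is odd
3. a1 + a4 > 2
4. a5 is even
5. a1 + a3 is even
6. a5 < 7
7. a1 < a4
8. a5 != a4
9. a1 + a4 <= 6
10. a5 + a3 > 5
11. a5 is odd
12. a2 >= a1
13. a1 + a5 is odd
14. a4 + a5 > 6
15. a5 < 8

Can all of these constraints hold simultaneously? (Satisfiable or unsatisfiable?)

Unsatisfiable

Constraint 2 makes a1 odd and constraint 11 makes a5 odd, so a1 + a5 must be even. Constraint 13 says a1 + a5 is odd — contradiction.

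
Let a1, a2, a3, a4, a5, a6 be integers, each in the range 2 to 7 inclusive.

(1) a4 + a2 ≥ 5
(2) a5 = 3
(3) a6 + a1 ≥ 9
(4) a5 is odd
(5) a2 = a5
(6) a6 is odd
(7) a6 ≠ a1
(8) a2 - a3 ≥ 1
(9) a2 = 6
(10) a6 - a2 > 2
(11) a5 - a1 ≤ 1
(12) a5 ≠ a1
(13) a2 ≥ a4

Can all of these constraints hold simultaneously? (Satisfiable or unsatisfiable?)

Constraint 9 fixes a2 = 6 and constraint 2 fixes a5 = 3, but constraint 5 requires a2 = a5. Since 6 ≠ 3, contradiction.

Unsatisfiable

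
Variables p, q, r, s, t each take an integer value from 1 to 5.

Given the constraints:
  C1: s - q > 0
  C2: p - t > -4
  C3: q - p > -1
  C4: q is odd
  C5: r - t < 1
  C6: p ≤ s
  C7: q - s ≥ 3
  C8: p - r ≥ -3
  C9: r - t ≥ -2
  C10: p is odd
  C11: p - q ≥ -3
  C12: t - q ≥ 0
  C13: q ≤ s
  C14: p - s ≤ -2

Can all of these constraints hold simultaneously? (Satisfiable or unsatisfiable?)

Constraints 7, 11, and 14 give s − p ≥ 2, p − q ≥ -3, q − s ≥ 3.
Adding all 3 inequalities: the left sides telescope to 0, and the right sides sum to 2 + (-3) + 3 = 2. So 0 ≥ 2, which is false.

Unsatisfiable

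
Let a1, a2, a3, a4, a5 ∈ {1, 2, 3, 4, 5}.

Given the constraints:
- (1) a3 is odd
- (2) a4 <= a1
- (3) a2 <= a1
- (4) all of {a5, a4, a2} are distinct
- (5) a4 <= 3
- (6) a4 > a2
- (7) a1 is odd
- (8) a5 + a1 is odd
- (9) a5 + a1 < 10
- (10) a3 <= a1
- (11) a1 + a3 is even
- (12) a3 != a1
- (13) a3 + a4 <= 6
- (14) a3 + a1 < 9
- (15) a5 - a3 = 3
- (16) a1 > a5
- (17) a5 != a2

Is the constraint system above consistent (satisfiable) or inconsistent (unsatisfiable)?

Satisfiable

Try a1 = 5, a2 = 1, a3 = 1, a4 = 3, a5 = 4.
Check constraint 9: a5 + a1 = 9; constraint 13: a3 + a4 = 4; constraint 14: a3 + a1 = 6. The remaining constraints are straightforward to verify.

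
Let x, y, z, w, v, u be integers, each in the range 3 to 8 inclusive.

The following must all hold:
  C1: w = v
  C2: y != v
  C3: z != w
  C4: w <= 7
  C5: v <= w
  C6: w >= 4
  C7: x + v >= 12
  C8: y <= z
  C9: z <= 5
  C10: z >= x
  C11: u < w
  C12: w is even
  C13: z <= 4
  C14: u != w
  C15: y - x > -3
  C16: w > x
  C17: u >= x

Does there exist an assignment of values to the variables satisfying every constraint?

Unsatisfiable

From constraints 10 and 13: x ≤ z ≤ 4. From constraints 4 and 5: v ≤ w ≤ 7. Hence x + v ≤ 11. But constraint 7 requires x + v ≥ 12, and 12 > 11. Contradiction.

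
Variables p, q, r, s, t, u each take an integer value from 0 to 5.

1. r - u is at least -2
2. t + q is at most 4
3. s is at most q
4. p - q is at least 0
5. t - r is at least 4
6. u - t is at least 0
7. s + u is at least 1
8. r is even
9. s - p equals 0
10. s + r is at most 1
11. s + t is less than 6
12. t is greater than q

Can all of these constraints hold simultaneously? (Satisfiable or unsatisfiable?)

Unsatisfiable

Constraints 1, 5, and 6 give u − t ≥ 0, t − r ≥ 4, r − u ≥ -2.
Adding all 3 inequalities: the left sides telescope to 0, and the right sides sum to 0 + 4 + (-2) = 2. So 0 ≥ 2, which is false.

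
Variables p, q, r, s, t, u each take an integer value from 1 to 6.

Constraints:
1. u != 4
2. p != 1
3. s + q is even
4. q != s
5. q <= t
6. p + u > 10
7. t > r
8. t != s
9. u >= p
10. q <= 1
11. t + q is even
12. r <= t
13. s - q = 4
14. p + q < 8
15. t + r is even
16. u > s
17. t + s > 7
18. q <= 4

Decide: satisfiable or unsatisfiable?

Satisfiable

Setting (p, q, r, s, t, u) = (6, 1, 1, 5, 3, 6) satisfies everything: constraint 6: p + u = 12; constraint 13: s - q = 4; constraint 14: p + q = 7, and the others follow.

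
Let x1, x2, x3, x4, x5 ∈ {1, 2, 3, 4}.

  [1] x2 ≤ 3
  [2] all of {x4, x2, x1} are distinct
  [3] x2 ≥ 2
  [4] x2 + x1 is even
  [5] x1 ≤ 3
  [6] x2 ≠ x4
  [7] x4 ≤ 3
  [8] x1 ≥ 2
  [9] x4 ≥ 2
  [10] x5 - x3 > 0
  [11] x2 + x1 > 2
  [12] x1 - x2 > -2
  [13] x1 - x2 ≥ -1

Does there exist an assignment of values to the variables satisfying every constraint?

Constraints 1, 3, 5, 7, 8, and 9 confine each of x4, x2, x1 to the 2 values {2, 3}.
Constraint 2 requires all 3 of them to be distinct, but only 2 values are available — impossible by the pigeonhole principle.

Unsatisfiable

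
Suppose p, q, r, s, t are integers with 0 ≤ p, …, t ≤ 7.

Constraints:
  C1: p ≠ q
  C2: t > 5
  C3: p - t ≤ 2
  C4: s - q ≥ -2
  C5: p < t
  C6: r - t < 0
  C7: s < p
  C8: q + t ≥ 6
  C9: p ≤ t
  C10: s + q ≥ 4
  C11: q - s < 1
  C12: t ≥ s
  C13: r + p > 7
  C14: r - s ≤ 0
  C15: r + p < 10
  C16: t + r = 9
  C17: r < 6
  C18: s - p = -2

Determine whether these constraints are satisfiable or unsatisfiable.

Satisfiable

Try p = 5, q = 3, r = 3, s = 3, t = 6.
Check constraint 3: p - t = -1; constraint 4: s - q = 0. The remaining constraints are straightforward to verify.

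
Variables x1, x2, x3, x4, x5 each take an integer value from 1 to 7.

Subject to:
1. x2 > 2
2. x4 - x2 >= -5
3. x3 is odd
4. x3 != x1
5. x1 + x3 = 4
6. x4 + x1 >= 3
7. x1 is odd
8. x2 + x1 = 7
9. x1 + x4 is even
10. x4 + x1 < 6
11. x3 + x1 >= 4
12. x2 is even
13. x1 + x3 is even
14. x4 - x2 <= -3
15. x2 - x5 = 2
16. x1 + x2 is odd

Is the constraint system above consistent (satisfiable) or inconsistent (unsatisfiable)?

Satisfiable

The assignment x1 = 3, x2 = 4, x3 = 1, x4 = 1, x5 = 2 works:
  constraint 2 holds since x4 - x2 = -3.
  constraint 5 holds since x1 + x3 = 4.
  constraint 6 holds since x4 + x1 = 4.
The rest check out directly.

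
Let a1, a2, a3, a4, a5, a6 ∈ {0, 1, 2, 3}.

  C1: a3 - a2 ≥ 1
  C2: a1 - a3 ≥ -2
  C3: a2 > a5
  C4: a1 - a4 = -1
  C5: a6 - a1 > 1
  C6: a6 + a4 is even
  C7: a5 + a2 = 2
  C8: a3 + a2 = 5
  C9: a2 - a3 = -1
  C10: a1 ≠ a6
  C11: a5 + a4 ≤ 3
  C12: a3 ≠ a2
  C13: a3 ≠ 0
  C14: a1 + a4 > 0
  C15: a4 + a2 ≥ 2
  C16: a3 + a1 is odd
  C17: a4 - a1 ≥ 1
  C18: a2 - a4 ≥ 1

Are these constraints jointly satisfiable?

Unsatisfiable

Constraints 1, 2, 17, and 18 give a2 − a4 ≥ 1, a4 − a1 ≥ 1, a1 − a3 ≥ -2, a3 − a2 ≥ 1.
Adding all 4 inequalities: the left sides telescope to 0, and the right sides sum to 1 + 1 + (-2) + 1 = 1. So 0 ≥ 1, which is false.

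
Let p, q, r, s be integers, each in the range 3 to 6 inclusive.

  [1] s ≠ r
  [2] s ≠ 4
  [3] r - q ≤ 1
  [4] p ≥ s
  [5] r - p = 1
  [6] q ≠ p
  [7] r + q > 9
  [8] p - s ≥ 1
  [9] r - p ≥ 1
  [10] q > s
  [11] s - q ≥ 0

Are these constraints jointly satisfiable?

Constraints 3, 8, 9, and 11 give p − s ≥ 1, s − q ≥ 0, q − r ≥ -1, r − p ≥ 1.
Adding all 4 inequalities: the left sides telescope to 0, and the right sides sum to 1 + 0 + (-1) + 1 = 1. So 0 ≥ 1, which is false.

Unsatisfiable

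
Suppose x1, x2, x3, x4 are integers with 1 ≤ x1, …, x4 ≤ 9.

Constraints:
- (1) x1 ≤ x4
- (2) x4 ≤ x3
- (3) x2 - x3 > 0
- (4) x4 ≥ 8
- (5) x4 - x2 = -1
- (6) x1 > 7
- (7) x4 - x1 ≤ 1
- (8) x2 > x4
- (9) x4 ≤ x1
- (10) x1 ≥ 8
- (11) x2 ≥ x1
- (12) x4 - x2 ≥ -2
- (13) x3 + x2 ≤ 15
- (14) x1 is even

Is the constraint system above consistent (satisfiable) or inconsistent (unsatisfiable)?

Unsatisfiable

From constraints 2 and 4: x3 ≥ x4 ≥ 8. From constraints 10 and 11: x2 ≥ x1 ≥ 8. Hence x3 + x2 ≥ 16. But constraint 13 requires x3 + x2 ≤ 15, and 15 < 16. Contradiction.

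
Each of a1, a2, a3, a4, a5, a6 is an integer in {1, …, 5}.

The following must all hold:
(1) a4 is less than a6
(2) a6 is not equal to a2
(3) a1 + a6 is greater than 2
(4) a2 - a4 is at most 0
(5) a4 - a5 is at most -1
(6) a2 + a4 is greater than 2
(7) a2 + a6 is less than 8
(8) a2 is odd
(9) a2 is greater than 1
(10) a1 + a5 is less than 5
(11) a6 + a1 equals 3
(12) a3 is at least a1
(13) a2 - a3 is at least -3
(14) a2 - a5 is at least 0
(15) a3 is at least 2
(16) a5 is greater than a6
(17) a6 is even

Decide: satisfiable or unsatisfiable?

Unsatisfiable

Constraints 1, 4, 14, and 16 give a2 ≤ a4, a4 < a6, a6 < a5, a5 ≤ a2. Chaining: a2 ≤ a4 < a6 < a5 ≤ a2, which forces a2 < a2 — impossible.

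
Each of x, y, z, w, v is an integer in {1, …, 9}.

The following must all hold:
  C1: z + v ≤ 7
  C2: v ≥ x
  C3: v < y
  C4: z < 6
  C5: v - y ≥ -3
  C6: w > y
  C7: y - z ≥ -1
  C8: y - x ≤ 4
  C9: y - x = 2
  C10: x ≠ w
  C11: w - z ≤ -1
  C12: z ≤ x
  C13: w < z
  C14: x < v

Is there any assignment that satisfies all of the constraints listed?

Unsatisfiable

Constraints 2, 3, 6, 11, and 12 give w < z, z ≤ x, x ≤ v, v < y, y < w. Chaining: w < z ≤ x ≤ v < y < w, which forces w < w — impossible.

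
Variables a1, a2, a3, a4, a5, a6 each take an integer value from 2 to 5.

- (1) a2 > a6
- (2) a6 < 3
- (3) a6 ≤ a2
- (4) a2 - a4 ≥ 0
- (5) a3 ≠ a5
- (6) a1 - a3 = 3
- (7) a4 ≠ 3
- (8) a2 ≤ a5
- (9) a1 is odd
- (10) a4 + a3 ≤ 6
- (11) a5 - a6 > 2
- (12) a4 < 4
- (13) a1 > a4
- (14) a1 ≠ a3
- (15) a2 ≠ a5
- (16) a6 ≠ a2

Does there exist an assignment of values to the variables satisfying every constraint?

Satisfiable

One satisfying assignment is a1 = 5, a2 = 3, a3 = 2, a4 = 2, a5 = 5, a6 = 2.
For the less obvious constraints — constraint 4: a2 - a4 = 1; constraint 6: a1 - a3 = 3; constraint 10: a4 + a3 = 4 — and the others hold by inspection.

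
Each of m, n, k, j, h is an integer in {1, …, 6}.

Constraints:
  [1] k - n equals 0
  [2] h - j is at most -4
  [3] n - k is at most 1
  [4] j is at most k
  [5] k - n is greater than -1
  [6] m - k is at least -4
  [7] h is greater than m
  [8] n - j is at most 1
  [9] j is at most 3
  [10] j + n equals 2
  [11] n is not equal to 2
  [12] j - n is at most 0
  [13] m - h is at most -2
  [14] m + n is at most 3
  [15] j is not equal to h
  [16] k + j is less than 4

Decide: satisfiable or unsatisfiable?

Unsatisfiable

Constraints 2, 3, 6, 12, and 13 give m − k ≥ -4, k − n ≥ -1, n − j ≥ 0, j − h ≥ 4, h − m ≥ 2.
Adding all 5 inequalities: the left sides telescope to 0, and the right sides sum to (-4) + (-1) + 0 + 4 + 2 = 1. So 0 ≥ 1, which is false.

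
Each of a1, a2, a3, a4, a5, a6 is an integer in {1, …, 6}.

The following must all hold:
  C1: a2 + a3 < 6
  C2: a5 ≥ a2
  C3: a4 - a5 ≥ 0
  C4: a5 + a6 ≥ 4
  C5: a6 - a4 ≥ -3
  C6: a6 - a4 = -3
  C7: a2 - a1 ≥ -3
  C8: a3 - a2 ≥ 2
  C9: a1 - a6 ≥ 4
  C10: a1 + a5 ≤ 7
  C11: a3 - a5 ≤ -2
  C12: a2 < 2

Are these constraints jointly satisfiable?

Constraints 3, 5, 7, 8, 9, and 11 give a4 − a5 ≥ 0, a5 − a3 ≥ 2, a3 − a2 ≥ 2, a2 − a1 ≥ -3, a1 − a6 ≥ 4, a6 − a4 ≥ -3.
Adding all 6 inequalities: the left sides telescope to 0, and the right sides sum to 0 + 2 + 2 + (-3) + 4 + (-3) = 2. So 0 ≥ 2, which is false.

Unsatisfiable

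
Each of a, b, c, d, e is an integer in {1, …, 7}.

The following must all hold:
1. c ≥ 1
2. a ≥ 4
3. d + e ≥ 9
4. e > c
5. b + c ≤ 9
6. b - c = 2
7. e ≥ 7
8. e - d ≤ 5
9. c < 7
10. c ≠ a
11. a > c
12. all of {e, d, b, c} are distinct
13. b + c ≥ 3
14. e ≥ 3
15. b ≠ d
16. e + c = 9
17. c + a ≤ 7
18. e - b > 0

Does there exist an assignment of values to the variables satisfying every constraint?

Satisfiable

Take a = 4, b = 4, c = 2, d = 5, e = 7. Then constraint 3: d + e = 12; constraint 5: b + c = 6, and every other listed constraint is also met.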